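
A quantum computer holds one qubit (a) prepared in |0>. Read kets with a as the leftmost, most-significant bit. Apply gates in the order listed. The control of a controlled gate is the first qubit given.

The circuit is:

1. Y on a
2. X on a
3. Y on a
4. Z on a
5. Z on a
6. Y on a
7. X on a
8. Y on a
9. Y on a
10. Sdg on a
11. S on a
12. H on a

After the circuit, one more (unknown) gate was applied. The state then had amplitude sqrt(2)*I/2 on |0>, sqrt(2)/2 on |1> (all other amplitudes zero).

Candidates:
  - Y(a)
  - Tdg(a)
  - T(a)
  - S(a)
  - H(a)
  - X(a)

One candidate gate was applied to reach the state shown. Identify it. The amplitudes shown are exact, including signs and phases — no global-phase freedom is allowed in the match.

The applied gate was S(a). Key observation: the block from step 1 through step 8 cancels to the identity and can be dropped.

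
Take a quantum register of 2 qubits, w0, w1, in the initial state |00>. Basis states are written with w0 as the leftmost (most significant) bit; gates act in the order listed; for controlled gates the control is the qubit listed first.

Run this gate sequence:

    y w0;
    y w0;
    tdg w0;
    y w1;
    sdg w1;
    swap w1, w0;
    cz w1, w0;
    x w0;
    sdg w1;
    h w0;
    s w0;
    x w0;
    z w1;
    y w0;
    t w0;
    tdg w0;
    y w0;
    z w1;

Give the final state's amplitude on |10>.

The final state's coefficient on |10> equals sqrt(2)/2.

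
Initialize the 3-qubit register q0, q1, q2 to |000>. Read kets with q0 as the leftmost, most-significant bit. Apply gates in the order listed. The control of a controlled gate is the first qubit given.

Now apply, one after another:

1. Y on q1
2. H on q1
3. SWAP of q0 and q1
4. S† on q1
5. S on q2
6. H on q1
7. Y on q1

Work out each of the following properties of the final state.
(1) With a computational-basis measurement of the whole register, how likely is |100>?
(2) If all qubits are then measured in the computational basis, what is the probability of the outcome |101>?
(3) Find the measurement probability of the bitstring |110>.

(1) Outcome |100> occurs with probability 1/4.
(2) A full measurement returns |101> with probability 0.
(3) A full measurement returns |110> with probability 1/4.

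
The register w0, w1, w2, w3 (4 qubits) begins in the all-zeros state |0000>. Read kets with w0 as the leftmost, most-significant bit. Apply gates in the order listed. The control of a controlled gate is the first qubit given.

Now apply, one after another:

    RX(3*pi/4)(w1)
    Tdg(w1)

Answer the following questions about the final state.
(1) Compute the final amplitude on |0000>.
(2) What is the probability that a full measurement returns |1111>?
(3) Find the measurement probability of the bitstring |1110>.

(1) The final state's coefficient on |0000> equals sqrt(2 - sqrt(2))/2.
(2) The probability of measuring |1111> is 0.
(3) A full measurement returns |1110> with probability 0.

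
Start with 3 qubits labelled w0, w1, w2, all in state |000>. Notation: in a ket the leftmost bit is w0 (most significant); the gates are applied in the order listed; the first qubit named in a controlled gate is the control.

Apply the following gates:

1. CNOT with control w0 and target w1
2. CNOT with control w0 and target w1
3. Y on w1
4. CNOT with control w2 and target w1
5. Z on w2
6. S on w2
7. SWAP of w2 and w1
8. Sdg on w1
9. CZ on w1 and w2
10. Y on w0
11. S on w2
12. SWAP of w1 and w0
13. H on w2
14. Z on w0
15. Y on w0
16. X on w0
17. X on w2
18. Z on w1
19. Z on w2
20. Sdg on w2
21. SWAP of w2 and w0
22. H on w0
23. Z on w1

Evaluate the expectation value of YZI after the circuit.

The expectation value of YZI is -1. Key observation: gates 1-2 undo each other exactly, leaving only the rest of the circuit to track.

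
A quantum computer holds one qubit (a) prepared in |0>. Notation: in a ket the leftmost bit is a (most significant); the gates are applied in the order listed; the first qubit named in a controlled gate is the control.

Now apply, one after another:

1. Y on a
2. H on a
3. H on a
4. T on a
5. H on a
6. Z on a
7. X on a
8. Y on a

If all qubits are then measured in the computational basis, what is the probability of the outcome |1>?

Outcome |1> occurs with probability 1/2.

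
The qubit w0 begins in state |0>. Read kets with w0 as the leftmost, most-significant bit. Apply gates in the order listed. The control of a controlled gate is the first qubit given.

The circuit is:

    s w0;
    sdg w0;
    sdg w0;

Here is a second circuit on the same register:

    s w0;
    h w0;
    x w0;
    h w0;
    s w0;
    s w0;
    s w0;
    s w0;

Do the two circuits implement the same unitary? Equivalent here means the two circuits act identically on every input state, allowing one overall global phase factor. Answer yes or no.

Yes — the two circuits implement the same unitary up to a global phase.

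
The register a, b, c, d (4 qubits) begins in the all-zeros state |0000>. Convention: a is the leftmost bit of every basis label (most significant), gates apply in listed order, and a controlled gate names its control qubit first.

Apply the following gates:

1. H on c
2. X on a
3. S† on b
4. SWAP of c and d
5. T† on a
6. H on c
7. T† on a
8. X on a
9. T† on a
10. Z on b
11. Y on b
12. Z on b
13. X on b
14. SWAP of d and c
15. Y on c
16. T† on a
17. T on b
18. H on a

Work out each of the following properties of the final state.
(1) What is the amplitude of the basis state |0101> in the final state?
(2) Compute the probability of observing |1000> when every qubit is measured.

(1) The amplitude on |0101> is 0.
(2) Outcome |1000> occurs with probability 1/8.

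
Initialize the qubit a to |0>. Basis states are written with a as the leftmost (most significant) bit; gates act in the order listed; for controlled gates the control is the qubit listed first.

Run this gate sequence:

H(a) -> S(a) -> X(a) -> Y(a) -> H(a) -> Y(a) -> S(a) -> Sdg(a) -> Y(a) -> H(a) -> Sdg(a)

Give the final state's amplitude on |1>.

The amplitude on |1> is sqrt(2)*I/2.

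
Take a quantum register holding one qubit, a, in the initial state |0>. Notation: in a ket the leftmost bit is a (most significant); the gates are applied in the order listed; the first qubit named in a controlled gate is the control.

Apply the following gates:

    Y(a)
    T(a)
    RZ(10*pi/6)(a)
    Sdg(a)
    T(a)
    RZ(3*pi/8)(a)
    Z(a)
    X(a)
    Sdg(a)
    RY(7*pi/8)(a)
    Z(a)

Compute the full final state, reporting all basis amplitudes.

The resulting statevector has amplitude exp(25*I*pi/48)*sin(pi/16) on |0>, -exp(25*I*pi/48)*cos(pi/16) on |1>.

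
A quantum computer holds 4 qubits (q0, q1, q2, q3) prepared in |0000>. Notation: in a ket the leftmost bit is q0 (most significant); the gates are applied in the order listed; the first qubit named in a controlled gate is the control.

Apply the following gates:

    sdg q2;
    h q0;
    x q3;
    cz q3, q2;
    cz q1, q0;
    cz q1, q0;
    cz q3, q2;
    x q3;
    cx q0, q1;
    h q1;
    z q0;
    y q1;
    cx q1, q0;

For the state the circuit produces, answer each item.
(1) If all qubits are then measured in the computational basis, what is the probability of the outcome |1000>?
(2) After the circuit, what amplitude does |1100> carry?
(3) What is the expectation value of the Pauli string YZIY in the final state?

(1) Outcome |1000> occurs with probability 1/4.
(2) The amplitude on |1100> is I/2.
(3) The expectation value of YZIY is 0.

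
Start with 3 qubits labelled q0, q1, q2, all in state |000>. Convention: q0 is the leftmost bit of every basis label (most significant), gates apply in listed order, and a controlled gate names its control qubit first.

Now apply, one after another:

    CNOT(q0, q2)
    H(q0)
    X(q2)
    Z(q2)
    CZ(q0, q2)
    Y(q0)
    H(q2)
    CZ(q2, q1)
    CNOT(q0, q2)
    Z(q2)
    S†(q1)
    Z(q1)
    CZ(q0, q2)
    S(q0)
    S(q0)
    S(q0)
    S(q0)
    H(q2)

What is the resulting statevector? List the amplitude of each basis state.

The resulting statevector has amplitude -sqrt(2)*I/2 on |000>, sqrt(2)*I/2 on |101>, and 0 on every other basis state.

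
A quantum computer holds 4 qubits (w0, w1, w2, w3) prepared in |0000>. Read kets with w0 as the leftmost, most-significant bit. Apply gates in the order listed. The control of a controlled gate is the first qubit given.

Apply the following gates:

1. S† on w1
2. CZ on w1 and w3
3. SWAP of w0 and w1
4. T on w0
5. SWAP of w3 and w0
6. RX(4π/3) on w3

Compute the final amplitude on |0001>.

|0001> carries amplitude -sqrt(3)*I/2 in the final state.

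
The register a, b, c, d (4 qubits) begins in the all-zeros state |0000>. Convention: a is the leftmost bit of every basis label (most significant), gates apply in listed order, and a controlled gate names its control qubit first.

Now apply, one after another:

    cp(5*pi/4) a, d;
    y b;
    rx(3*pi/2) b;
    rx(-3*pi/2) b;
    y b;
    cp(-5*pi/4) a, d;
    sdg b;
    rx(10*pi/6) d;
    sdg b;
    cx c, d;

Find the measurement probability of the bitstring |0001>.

Outcome |0001> occurs with probability 1/4. Key observation: gates 1-6 undo each other exactly, leaving only the rest of the circuit to track.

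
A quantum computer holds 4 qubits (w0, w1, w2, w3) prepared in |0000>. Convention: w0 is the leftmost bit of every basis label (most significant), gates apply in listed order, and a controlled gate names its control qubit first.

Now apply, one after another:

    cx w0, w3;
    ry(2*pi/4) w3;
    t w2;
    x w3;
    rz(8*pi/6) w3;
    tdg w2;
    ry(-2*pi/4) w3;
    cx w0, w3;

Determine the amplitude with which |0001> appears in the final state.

|0001> carries amplitude (1 + exp(I*pi/3))*exp(I*pi/3)/2 in the final state.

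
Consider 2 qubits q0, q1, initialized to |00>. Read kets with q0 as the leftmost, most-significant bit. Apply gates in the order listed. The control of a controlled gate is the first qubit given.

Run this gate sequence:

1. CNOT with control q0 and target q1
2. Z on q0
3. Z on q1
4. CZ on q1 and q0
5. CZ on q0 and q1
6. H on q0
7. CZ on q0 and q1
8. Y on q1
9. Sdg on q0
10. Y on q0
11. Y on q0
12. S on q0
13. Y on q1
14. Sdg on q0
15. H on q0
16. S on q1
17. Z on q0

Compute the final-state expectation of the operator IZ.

The expectation value of IZ is 1. Key observation: the block from step 8 through step 13 cancels to the identity and can be dropped.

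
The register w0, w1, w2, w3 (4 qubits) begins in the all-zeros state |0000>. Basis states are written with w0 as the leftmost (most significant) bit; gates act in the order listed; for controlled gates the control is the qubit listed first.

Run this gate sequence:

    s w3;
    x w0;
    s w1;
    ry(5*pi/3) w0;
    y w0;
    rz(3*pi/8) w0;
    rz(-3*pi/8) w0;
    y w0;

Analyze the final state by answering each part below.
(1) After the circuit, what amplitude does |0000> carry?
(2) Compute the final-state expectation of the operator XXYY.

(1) The final state's coefficient on |0000> equals -1/2.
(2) The observable XXYY averages to 0.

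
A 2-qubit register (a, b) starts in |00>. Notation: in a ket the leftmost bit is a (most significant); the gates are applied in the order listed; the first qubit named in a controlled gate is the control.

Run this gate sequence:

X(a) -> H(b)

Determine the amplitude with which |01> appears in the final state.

The final state's coefficient on |01> equals 0.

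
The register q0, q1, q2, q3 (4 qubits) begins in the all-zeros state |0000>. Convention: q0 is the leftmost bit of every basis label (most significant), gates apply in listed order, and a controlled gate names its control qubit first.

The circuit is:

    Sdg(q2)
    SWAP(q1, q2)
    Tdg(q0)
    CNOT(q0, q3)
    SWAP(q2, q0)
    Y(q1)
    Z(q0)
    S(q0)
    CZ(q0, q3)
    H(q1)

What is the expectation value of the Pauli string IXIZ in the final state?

In the final state, IXIZ has expectation -1.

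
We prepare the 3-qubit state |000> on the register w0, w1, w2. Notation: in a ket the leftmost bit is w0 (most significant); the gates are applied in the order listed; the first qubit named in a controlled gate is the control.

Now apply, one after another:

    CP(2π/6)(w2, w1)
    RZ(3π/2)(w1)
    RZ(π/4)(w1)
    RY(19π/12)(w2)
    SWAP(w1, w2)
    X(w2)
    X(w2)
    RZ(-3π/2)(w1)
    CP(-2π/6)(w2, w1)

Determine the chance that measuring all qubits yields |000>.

Outcome |000> occurs with probability -sqrt(2)/8 + sqrt(6)/8 + 1/2.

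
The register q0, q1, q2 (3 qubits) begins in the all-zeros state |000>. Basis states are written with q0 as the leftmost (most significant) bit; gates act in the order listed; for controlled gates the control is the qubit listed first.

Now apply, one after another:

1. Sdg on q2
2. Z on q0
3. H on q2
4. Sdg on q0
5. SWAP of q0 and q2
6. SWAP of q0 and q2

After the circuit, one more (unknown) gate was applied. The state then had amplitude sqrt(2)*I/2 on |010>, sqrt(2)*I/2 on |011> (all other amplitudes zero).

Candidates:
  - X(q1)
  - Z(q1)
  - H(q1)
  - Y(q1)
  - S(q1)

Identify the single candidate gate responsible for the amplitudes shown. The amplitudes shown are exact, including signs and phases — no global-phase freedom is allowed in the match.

It was Y(q1) that produced the state shown. Key observation: gates 5-6 undo each other exactly, leaving only the rest of the circuit to track.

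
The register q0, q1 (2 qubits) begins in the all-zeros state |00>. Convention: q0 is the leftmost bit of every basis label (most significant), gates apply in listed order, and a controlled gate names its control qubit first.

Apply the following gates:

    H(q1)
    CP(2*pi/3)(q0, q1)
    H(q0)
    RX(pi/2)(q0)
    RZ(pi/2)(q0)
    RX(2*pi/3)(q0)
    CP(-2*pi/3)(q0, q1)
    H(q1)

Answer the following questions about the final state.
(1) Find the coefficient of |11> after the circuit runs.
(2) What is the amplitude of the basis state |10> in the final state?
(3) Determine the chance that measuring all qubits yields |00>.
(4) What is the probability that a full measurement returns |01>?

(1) The amplitude on |11> is ((-1 + I)*exp(5*I*pi/6) + (1 - I)*exp(I*pi/6) + sqrt(3)*(1 + I)*exp(2*I*pi/3) + sqrt(3)*(1 + I)*exp(I*pi/3))*exp(5*I*pi/12)/8.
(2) The amplitude on |10> is (-(1 - I)*exp(5*I*pi/6) - sqrt(3)*(1 + I)*exp(2*I*pi/3) - (1 - I)*exp(I*pi/6) + sqrt(3)*(1 + I)*exp(I*pi/3))*exp(5*I*pi/12)/8.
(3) Outcome |00> occurs with probability sqrt(3)/4 + 1/2.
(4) The probability of measuring |01> is 0.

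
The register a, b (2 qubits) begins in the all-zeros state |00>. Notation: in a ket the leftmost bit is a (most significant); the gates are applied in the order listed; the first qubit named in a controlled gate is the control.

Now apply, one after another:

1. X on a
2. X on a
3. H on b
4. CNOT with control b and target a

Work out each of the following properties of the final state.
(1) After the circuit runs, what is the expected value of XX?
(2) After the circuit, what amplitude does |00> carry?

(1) The observable XX averages to 1. Key observation: gates 1-2 undo each other exactly, leaving only the rest of the circuit to track.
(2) The final state's coefficient on |00> equals sqrt(2)/2.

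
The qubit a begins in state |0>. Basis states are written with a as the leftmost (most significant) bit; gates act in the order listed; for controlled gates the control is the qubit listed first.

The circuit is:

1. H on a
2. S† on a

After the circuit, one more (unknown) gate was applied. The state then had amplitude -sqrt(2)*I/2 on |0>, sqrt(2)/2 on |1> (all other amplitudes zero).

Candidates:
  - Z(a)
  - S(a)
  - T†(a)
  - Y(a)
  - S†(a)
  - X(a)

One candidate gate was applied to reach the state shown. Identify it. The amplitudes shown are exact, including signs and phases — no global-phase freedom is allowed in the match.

The unique candidate consistent with the amplitudes is X(a).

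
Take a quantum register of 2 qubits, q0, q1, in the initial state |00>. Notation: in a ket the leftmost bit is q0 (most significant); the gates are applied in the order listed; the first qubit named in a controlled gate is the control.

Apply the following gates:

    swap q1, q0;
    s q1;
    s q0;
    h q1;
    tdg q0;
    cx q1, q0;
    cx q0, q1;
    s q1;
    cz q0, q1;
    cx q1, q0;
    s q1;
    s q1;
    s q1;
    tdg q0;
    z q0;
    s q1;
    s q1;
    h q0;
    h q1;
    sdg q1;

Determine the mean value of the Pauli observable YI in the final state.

The expectation value of YI is -sqrt(2)/2.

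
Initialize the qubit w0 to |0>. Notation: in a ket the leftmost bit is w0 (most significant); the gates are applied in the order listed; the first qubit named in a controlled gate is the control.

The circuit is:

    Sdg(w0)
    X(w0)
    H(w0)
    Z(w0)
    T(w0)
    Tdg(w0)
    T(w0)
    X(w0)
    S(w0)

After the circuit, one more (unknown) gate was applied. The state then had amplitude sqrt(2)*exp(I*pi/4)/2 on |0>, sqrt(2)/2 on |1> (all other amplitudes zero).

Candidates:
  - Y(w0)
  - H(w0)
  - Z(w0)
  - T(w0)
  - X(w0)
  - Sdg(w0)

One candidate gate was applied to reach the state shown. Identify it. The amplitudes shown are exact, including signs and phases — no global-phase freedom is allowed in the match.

It was Sdg(w0) that produced the state shown.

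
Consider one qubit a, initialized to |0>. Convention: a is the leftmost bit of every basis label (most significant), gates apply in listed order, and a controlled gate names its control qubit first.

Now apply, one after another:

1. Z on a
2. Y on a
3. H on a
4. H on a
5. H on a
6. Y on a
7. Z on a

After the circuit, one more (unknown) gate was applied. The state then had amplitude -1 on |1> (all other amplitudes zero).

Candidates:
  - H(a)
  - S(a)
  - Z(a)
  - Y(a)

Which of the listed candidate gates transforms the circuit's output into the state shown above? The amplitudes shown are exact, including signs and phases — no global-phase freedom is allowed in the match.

It was H(a) that produced the state shown.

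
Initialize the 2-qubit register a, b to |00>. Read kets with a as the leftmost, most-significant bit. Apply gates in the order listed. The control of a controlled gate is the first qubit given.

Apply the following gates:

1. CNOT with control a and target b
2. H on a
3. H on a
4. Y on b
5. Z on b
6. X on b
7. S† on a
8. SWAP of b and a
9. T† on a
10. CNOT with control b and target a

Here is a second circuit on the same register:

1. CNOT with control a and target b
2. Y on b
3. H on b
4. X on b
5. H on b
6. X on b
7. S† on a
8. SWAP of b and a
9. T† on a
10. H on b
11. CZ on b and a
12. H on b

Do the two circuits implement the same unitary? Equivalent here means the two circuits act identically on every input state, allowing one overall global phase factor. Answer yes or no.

No: there is an input state on which the two circuits produce genuinely different outputs (not merely differing by a phase).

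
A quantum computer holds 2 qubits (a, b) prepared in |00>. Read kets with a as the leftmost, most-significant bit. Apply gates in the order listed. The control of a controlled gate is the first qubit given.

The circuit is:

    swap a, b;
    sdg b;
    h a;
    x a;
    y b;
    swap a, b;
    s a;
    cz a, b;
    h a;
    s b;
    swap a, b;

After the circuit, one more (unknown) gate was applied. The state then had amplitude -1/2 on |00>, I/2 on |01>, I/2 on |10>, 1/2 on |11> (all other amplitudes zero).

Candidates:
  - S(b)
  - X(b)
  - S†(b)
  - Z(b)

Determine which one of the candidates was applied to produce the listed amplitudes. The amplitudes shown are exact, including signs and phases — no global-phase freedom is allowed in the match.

The unique candidate consistent with the amplitudes is S(b).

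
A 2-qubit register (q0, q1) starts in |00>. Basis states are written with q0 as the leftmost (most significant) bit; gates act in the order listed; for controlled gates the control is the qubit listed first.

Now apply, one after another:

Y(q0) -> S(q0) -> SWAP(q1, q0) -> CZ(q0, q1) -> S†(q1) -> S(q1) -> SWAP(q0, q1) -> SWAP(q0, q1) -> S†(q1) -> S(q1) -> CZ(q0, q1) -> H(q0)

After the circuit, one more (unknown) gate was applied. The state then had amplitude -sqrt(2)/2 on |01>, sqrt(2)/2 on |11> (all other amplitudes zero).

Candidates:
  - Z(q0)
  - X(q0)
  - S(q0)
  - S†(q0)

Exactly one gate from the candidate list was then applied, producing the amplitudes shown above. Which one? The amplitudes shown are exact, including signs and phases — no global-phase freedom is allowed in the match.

It was Z(q0) that produced the state shown. Key observation: the block from step 4 through step 11 cancels to the identity and can be dropped.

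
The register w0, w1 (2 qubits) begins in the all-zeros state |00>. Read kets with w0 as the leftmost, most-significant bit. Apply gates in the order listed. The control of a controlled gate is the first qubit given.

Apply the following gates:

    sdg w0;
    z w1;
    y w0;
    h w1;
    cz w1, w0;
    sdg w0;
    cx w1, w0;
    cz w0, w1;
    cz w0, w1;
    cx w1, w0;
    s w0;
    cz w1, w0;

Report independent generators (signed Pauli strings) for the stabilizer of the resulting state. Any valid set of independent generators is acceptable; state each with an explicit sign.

One valid set of independent stabilizer generators is +IX, -ZI (any independent generating set of the same group is equally correct). Key observation: gates 5-12 undo each other exactly, leaving only the rest of the circuit to track.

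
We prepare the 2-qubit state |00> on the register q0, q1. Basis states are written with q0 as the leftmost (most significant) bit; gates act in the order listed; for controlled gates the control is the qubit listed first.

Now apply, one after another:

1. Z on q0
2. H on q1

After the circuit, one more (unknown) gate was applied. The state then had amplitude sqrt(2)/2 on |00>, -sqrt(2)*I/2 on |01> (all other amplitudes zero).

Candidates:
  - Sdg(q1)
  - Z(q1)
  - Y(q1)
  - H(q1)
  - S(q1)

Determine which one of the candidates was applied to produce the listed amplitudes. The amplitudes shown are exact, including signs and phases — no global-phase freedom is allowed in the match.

It was Sdg(q1) that produced the state shown.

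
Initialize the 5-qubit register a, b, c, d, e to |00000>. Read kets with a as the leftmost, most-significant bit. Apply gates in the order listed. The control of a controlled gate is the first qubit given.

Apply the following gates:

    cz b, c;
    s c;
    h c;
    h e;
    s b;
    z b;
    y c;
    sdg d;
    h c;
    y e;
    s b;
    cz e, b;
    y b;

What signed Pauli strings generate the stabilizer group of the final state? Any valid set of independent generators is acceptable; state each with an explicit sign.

The stabilizer group can be generated by -IIIIX, +ZIIII, -IZIII, -IIZII, +IIIZI, among other valid generating sets.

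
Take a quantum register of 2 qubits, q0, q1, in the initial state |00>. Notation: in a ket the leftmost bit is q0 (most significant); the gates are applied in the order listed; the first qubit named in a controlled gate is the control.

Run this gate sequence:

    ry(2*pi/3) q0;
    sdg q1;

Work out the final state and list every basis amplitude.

The final amplitudes are 1/2 on |00>, 0 on |01>, sqrt(3)/2 on |10>, 0 on |11>.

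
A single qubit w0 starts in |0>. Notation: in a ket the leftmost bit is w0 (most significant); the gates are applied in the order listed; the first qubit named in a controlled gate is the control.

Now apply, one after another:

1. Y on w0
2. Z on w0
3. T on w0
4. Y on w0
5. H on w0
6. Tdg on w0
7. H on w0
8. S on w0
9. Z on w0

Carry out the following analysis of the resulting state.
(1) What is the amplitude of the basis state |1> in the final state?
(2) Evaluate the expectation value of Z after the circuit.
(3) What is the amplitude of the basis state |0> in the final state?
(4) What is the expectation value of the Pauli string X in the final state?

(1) The amplitude on |1> is -I/2 + exp(3*I*pi/4)/2.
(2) The expectation value of Z is sqrt(2)/2.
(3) The final state's coefficient on |0> equals -1/2 - exp(I*pi/4)/2.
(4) The expectation value of X is sqrt(2)/2.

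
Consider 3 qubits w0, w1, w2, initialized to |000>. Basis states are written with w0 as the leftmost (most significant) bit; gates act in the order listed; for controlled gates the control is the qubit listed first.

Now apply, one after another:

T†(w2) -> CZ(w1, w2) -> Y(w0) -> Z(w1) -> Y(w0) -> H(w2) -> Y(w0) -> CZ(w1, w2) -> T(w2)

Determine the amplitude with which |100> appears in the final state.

The amplitude on |100> is sqrt(2)*I/2.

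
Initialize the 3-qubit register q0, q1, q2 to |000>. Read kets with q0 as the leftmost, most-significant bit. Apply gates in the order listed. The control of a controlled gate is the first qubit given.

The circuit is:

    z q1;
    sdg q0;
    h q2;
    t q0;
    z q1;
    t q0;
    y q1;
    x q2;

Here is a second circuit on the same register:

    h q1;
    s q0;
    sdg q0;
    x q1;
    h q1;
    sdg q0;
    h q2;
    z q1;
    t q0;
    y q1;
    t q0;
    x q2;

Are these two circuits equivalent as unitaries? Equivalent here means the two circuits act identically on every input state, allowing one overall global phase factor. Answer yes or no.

Yes, they are equivalent — the unitaries differ by at most a global phase.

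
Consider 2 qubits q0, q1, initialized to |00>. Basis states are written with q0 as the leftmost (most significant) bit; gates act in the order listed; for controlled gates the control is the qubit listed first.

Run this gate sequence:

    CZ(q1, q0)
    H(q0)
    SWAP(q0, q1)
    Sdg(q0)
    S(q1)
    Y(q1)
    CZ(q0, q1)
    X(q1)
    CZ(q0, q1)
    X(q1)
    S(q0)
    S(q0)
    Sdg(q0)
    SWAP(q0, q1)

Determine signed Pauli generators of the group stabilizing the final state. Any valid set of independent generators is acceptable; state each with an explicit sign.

The final state is stabilized by the group generated by +YI, +IZ; other independent generating sets are equally valid. Key observation: the block from step 12 through step 13 cancels to the identity and can be dropped.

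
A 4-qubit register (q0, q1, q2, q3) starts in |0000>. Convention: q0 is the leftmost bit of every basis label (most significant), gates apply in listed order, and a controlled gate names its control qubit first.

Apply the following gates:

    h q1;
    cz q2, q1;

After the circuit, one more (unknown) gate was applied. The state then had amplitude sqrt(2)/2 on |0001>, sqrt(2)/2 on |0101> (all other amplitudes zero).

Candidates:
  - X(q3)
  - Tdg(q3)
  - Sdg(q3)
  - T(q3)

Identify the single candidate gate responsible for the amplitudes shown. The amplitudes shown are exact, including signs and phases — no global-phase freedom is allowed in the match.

It was X(q3) that produced the state shown.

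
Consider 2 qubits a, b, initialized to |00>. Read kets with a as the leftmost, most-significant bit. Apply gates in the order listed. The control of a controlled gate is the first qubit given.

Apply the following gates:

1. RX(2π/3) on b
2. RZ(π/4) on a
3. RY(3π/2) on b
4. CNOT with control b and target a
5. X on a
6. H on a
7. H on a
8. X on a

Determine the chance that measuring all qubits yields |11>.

The probability of measuring |11> is 1/2.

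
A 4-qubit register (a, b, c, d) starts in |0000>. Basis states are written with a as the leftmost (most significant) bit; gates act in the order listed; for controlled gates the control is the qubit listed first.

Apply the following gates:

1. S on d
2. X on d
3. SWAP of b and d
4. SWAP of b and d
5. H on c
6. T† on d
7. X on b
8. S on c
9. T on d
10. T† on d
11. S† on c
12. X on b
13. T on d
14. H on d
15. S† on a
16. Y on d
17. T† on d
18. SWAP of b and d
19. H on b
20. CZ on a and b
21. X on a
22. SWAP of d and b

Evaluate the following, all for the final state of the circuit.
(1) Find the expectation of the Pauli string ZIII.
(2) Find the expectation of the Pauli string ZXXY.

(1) The expectation value of ZIII is -1.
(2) The expectation value of ZXXY is 0.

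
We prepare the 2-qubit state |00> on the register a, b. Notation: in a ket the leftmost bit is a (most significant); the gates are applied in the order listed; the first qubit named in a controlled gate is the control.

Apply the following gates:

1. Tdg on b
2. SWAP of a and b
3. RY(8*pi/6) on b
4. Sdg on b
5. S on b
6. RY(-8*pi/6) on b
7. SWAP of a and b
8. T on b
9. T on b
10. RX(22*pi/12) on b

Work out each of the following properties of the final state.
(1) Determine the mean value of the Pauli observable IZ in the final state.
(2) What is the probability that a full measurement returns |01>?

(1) The expectation value of IZ is sqrt(3)/2. Key observation: the block from step 2 through step 7 cancels to the identity and can be dropped.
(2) Outcome |01> occurs with probability 1/2 - sqrt(3)/4.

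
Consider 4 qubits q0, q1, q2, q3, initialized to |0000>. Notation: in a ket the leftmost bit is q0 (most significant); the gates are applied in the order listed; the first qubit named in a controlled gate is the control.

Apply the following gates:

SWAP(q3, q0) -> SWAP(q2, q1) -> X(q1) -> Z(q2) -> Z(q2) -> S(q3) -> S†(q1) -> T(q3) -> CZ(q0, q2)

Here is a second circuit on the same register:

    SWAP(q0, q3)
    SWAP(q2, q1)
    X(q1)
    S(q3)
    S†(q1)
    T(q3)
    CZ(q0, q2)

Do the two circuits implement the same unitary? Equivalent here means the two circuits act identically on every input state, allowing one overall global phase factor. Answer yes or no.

Yes: on every input state the two circuits agree up to one overall phase factor.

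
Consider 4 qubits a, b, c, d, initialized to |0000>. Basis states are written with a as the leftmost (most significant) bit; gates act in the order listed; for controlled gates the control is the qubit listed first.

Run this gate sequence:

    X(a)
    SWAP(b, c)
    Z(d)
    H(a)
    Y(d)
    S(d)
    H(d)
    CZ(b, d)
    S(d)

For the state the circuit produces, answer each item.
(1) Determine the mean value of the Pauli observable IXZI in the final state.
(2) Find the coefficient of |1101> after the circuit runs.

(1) In the final state, IXZI has expectation 0.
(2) The amplitude on |1101> is 0.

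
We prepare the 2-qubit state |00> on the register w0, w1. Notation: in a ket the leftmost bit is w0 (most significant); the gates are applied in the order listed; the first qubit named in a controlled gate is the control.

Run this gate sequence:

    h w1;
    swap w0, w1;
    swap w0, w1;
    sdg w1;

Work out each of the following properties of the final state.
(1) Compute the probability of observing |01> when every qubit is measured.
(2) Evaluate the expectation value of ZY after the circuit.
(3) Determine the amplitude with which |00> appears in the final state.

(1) The probability of measuring |01> is 1/2. Key observation: gates 2-3 undo each other exactly, leaving only the rest of the circuit to track.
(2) The expectation value of ZY is -1.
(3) The amplitude on |00> is sqrt(2)/2.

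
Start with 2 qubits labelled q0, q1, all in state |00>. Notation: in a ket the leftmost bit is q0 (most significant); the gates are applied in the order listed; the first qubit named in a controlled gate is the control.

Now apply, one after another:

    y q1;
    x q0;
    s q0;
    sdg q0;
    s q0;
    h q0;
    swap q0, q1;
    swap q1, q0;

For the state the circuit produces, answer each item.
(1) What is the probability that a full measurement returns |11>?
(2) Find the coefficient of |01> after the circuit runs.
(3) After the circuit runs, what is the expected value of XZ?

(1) The probability of measuring |11> is 1/2.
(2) The amplitude on |01> is -sqrt(2)/2.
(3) The expectation value of XZ is 1.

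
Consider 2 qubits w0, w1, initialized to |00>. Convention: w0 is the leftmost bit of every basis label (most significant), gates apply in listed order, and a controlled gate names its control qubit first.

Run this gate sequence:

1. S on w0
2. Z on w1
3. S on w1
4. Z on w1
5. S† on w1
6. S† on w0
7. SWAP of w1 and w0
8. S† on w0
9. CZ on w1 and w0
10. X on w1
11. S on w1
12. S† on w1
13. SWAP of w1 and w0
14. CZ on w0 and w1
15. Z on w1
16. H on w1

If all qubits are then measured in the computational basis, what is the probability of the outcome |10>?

A full measurement returns |10> with probability 1/2.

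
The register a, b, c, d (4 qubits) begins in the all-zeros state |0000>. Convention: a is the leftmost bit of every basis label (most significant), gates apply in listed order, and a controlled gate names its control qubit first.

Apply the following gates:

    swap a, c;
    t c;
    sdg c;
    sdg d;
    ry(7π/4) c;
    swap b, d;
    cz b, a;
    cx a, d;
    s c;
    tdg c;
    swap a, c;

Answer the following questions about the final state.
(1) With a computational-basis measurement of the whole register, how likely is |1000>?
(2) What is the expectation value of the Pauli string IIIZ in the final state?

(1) Outcome |1000> occurs with probability 1/2 - sqrt(2)/4.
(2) The observable IIIZ averages to 1.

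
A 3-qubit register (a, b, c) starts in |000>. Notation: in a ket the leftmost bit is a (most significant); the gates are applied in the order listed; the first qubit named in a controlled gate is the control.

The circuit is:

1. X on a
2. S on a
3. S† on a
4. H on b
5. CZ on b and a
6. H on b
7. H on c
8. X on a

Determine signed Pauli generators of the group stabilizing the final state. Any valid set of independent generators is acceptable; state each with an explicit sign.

The final state is stabilized by the group generated by +IIX, +ZII, -IZI; other independent generating sets are equally valid.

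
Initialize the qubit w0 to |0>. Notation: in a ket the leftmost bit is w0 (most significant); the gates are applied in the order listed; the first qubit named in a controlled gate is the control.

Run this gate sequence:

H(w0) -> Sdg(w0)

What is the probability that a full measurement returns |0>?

A full measurement returns |0> with probability 1/2.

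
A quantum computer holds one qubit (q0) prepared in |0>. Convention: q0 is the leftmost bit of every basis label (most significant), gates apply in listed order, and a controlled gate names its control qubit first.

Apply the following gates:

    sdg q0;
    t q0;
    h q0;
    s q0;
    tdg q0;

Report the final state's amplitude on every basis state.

After the circuit, the state carries amplitude sqrt(2)/2 on |0>, sqrt(2)*exp(I*pi/4)/2 on |1>.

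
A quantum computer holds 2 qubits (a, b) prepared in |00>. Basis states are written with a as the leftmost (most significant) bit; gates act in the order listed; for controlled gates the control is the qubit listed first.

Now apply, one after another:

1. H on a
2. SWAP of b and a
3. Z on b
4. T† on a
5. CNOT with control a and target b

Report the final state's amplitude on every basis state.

The resulting statevector has amplitude sqrt(2)/2 on |00>, -sqrt(2)/2 on |01>, 0 on |10>, 0 on |11>.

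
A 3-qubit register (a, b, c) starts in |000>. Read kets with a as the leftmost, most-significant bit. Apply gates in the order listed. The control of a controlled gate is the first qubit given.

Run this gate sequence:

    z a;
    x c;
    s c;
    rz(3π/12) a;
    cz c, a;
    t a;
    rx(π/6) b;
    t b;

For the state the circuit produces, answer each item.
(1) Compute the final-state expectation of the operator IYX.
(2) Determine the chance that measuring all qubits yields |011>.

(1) The observable IYX averages to 0.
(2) Outcome |011> occurs with probability 1/2 - sqrt(3)/4.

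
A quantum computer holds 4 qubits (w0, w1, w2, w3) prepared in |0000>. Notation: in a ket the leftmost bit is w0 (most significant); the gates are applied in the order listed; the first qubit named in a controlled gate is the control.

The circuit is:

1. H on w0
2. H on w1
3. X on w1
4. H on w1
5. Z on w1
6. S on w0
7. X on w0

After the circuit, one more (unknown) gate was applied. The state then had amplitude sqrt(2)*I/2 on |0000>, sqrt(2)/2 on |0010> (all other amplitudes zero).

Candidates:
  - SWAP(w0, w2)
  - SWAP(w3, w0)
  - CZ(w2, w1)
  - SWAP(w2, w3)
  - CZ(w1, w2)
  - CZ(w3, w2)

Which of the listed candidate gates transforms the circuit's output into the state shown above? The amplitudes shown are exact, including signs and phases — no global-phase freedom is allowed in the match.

The applied gate was SWAP(w0, w2). Key observation: the block from step 2 through step 5 cancels to the identity and can be dropped.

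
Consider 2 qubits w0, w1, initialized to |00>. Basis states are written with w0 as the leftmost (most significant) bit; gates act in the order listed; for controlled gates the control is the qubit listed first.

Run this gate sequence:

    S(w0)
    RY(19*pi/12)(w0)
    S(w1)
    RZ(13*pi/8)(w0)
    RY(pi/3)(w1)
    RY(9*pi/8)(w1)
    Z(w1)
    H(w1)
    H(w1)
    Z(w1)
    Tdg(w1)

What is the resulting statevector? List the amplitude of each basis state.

After the circuit, the state carries amplitude sqrt(sqrt(2)/4 + 1/2)*exp(-13*I*pi/16)*sin(7*pi/16)/4 + sqrt(3)*sqrt(1/2 - sqrt(2)/4)*exp(-13*I*pi/16)*sin(7*pi/16)/4 + sqrt(3)*sqrt(sqrt(2)/4 + 1/2)*exp(-13*I*pi/16)*cos(7*pi/16)/4 + 3*sqrt(1/2 - sqrt(2)/4)*exp(-13*I*pi/16)*cos(7*pi/16)/4 on |00>, -sqrt(3)*sqrt(sqrt(2)/4 + 1/2)*exp(15*I*pi/16)*sin(7*pi/16)/4 - 3*sqrt(1/2 - sqrt(2)/4)*exp(15*I*pi/16)*sin(7*pi/16)/4 + sqrt(3)*sqrt(1/2 - sqrt(2)/4)*exp(15*I*pi/16)*cos(7*pi/16)/4 + sqrt(sqrt(2)/4 + 1/2)*exp(15*I*pi/16)*cos(7*pi/16)/4 on |01>, -sqrt(3)*sqrt(sqrt(2)/4 + 1/2)*exp(13*I*pi/16)*sin(7*pi/16)/4 - 3*sqrt(sqrt(2)/4 + 1/2)*exp(13*I*pi/16)*cos(7*pi/16)/4 + sqrt(3)*sqrt(1/2 - sqrt(2)/4)*exp(13*I*pi/16)*cos(7*pi/16)/4 + sqrt(1/2 - sqrt(2)/4)*exp(13*I*pi/16)*sin(7*pi/16)/4 on |10>, -sqrt(3)*sqrt(1/2 - sqrt(2)/4)*exp(9*I*pi/16)*sin(7*pi/16)/4 - sqrt(3)*sqrt(sqrt(2)/4 + 1/2)*exp(9*I*pi/16)*cos(7*pi/16)/4 + sqrt(1/2 - sqrt(2)/4)*exp(9*I*pi/16)*cos(7*pi/16)/4 + 3*sqrt(sqrt(2)/4 + 1/2)*exp(9*I*pi/16)*sin(7*pi/16)/4 on |11>. Key observation: the block from step 7 through step 10 cancels to the identity and can be dropped.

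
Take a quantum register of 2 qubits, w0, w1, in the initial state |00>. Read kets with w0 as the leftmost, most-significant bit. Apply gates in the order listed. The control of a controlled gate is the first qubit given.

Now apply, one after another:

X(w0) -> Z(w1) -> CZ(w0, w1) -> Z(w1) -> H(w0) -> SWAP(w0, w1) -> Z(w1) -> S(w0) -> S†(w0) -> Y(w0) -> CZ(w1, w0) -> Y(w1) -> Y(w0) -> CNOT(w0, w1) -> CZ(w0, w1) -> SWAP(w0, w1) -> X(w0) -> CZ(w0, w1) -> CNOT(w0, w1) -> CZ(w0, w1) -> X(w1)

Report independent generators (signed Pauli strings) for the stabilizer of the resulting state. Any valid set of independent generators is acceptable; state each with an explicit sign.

The final state is stabilized by the group generated by -XX, -ZZ; other independent generating sets are equally valid.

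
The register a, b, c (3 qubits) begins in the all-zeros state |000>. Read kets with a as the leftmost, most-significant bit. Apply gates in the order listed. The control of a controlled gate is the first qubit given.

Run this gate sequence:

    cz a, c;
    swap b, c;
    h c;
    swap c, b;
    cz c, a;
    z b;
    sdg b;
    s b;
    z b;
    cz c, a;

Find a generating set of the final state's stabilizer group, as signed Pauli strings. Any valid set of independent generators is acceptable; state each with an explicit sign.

One valid set of independent stabilizer generators is +IXI, +ZII, +IIZ (any independent generating set of the same group is equally correct). Key observation: gates 5-10 undo each other exactly, leaving only the rest of the circuit to track.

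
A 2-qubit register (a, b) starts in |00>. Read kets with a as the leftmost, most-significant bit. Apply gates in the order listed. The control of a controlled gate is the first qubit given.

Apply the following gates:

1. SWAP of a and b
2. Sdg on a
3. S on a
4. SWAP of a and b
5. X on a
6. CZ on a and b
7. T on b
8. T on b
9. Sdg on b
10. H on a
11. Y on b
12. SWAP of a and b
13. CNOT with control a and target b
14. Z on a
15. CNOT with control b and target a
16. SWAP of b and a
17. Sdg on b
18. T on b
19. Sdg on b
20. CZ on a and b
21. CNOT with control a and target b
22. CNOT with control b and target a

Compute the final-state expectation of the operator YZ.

The expectation value of YZ is -sqrt(2)/2. Key observation: steps 1-4 multiply out to the identity, so the circuit reduces to the remaining gates.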